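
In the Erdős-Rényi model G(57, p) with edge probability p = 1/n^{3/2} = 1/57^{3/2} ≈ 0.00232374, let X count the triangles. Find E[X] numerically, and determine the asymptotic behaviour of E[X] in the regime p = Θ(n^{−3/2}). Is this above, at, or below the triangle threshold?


Number of potential triangles: C(57, 3) = 29260.
Each occurs with probability p³ ≈ (0.00232374)³ ≈ 1.25476718e-08.
By linearity: E[X] = C(57, 3)·p³ ≈ 29260 · 1.25476718e-08 ≈ 0.000367.
Since α = 3/2 > 1, p = c/n^{3/2} = o(1/n) is below the triangle threshold p ~ 1/n. Asymptotically E[X] ~ (c³/6)·n^{3(1−α)} = (1³/6)·n^{-1.5} → 0, so by Markov's inequality G has no triangles w.h.p.

E[X] ≈ 0.000367; in regime p = Θ(1/n^{3/2}) E[X] tends to 0 (below the triangle threshold p ~ 1/n).


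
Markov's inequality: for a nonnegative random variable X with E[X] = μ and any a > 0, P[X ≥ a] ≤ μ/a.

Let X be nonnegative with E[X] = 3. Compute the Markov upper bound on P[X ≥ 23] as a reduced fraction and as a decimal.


μ = E[X] = 3, a = 23.
Markov: P[X ≥ 23] ≤ μ/a = (3)/23 = 3/23.
Numerically: ≈ 0.1304.
(Since a = 23 > μ = 3.0000, the bound 3/23 is < 1 and informative.)

P[X ≥ 23] ≤ 3/23 ≈ 0.1304.


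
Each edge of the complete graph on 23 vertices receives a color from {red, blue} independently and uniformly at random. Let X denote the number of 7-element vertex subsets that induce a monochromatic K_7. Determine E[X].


Let X = Σ_S X_S over the C(23, 7) = 245157 subsets S of size 7, where X_S = 1 if the K_7 on S is monochromatic.
For a fixed S, the K_7 on S has C(7, 2) = 21 edges. P[all 21 edges red] = (1/2)^21, and likewise for blue, so P[monochromatic] = 2·(1/2)^21 = 2^{1 − 21} = 1/1048576.
Summing: E[X] = C(23, 7) · 2^{1 − 21} = 245157 · 1/1048576 = 245157/1048576.
Numerically: E[X] ≈ 0.2338.

E[X] = C(23,7)·2^(1−C(7,2)) = 245157/1048576 ≈ 0.2338.


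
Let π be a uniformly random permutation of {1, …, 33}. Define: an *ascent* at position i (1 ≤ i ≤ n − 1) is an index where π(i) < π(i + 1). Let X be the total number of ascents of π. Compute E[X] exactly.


Write X = Σ X_I over i = 1, …, 32, with X_I the indicator of one ascent.
There are 32 indicators.
For each fixed i, the pair (π(i), π(i+1)) is a uniformly random ordered pair of distinct values from {1, …, 33}; by symmetry P[π(i) < π(i+1)] = 1/2.
By linearity: E[X] = 32 · (1/2) = (33 − 1) · (1/2) = 16 ≈ 16.000.

E[X] = 16 = 16.000.


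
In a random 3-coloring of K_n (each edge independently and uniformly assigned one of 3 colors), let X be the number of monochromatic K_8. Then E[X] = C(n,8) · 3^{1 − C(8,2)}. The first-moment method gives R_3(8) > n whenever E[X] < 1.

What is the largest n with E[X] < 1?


We need C(n, 8) · 3^{1 − 28} < 1, i.e. C(n, 8) < 3^{28 − 1} = 7625597484987.
Check values of n near the boundary:
  n = 153: C(153, 8) = 6183023199255; 6183023199255 < 7625597484987? YES
  n = 154: C(154, 8) = 6521818990995; 6521818990995 < 7625597484987? YES
  n = 155: C(155, 8) = 6876747915675; 6876747915675 < 7625597484987? YES
  n = 156: C(156, 8) = 7248464019225; 7248464019225 < 7625597484987? YES
  n = 157: C(157, 8) = 7637643295425; 7637643295425 < 7625597484987? NO
The largest n with C(n, 8) < 7625597484987 is n = 156 (where E[X] = 805384891025/847288609443 ≈ 0.9505). Hence R_3(8) > 156, i.e. R_3(8) ≥ 157.

Largest n = 156; hence R_3(8) > 156.


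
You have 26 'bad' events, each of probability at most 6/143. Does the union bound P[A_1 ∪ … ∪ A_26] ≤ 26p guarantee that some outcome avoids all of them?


Union bound: P[∪_{i=1}^{26} A_i] ≤ Σ_i P[A_i] ≤ 26·p = 26·(6/143) = 12/11.
Numerically: 12/11 ≈ 1.09091.
Is 12/11 < 1? NO.
Since the bound 12/11 is ≥ 1, the union bound is uninformative here; it does NOT by itself certify existence.

26·p = 12/11 ≈ 1.09091; existence NOT certified by the union bound.


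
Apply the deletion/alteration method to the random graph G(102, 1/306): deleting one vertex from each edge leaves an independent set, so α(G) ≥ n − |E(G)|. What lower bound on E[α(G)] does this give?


E[|E(G)|] = C(102, 2)·p = 5151 · (1/306) = 101/6.
E[α(G)] ≥ n − E[|E(G)|] = 102 − 101/6 = 511/6.
Numerically: ≈ 85.16667.
(This is only a lower bound; the true E[α(G)] may be larger.)

E[α(G)] ≥ 511/6 ≈ 85.16667.


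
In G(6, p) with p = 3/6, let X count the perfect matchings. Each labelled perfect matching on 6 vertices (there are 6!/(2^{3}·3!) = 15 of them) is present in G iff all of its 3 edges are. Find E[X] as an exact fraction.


K_6 has 6!/(2^{3}·3!) = 15 labelled perfect matchings.
For each such perfect matching H, let X_H = 1 if all 3 edges of H are present in G. Then P[X_H = 1] = p^{3} = (1/2)^{3} = 1/8.
By linearity: E[X] = Σ_H E[X_H] = 15 · p^{3} = 15 · 1/8 = 15/8.
Numerically: E[X] ≈ 1.875.

E[X] = 15 · (1/2)^{3} = 15/8 ≈ 1.875.


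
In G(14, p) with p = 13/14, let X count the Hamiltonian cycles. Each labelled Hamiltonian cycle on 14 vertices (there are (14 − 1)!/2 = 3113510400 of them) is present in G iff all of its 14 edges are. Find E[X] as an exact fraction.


K_14 has (14 − 1)!/2 = 3113510400 labelled Hamiltonian cycles.
For each such Hamiltonian cycle H, let X_H = 1 if all 14 edges of H are present in G. Then P[X_H = 1] = p^{14} = (13/14)^{14} = 3937376385699289/11112006825558016.
By linearity: E[X] = Σ_H E[X_H] = 3113510400 · p^{14} = 3113510400 · 3937376385699289/11112006825558016 = 3420497300666614836525/3100448333024.
Numerically: E[X] ≈ 1.103e+09.

E[X] = 3113510400 · (13/14)^{14} = 3420497300666614836525/3100448333024 ≈ 1.103e+09.


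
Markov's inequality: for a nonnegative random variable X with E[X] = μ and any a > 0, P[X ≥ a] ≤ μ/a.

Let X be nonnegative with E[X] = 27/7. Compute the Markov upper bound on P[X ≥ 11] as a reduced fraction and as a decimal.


μ = E[X] = 27/7, a = 11.
Markov: P[X ≥ 11] ≤ μ/a = (27/7)/11 = 27/77.
Numerically: ≈ 0.3506.
(Since a = 11 > μ = 3.8571, the bound 27/77 is < 1 and informative.)

P[X ≥ 11] ≤ 27/77 ≈ 0.3506.


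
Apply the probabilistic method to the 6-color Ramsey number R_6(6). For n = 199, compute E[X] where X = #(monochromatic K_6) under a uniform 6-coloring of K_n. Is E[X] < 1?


E[X] = C(199, 6) · 6^{1 − 15} = 79936367511 · 6^{−14} = 79936367511/78364164096.
As a reduced fraction: E[X] = 26645455837/26121388032 ≈ 1.020063.
Is E[X] < 1? NO.
Since E[X] ≥ 1, the first-moment bound is inconclusive at n = 199; it does NOT by itself certify R_6(6) > 199.

E[X] = 26645455837/26121388032 ≈ 1.020063; E[X] ≥ 1; first-moment method inconclusive here.


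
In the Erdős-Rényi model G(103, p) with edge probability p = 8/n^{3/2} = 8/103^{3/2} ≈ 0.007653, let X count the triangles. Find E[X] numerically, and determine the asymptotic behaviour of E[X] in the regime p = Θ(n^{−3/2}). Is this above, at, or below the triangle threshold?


Number of potential triangles: C(103, 3) = 176851.
Each occurs with probability p³ ≈ (0.007653)³ ≈ 4.4823158e-07.
By linearity: E[X] = C(103, 3)·p³ ≈ 176851 · 4.4823158e-07 ≈ 0.07927.
Since α = 3/2 > 1, p = c/n^{3/2} = o(1/n) is below the triangle threshold p ~ 1/n. Asymptotically E[X] ~ (c³/6)·n^{3(1−α)} = (8³/6)·n^{-1.5} → 0, so by Markov's inequality G has no triangles w.h.p.

E[X] ≈ 0.07927; in regime p = Θ(1/n^{3/2}) E[X] tends to 0 (below the triangle threshold p ~ 1/n).


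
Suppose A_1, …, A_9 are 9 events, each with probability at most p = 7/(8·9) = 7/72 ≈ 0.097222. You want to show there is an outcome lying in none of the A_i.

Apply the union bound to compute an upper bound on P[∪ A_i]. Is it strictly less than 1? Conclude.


Union bound: P[∪_{i=1}^{9} A_i] ≤ Σ_i P[A_i] ≤ 9·p = 9·(7/72) = 7/8.
Numerically: 7/8 ≈ 0.875000.
Is 7/8 < 1? YES.
Since P[∪ A_i] ≤ 7/8 < 1, the complement has P[∩ A_i^c] ≥ 1 − 7/8 = 1/8 > 0, so some outcome avoids every A_i.

9·p = 7/8 ≈ 0.875000; existence CERTIFIED by the union bound.


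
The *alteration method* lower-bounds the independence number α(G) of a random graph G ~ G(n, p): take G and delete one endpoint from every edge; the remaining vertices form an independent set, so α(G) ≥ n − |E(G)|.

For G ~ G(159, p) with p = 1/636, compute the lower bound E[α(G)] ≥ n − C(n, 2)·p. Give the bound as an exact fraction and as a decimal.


E[|E(G)|] = C(159, 2)·p = 12561 · (1/636) = 79/4.
E[α(G)] ≥ n − E[|E(G)|] = 159 − 79/4 = 557/4.
Numerically: ≈ 139.250.
(This is only a lower bound; the true E[α(G)] may be larger.)

E[α(G)] ≥ 557/4 ≈ 139.250.


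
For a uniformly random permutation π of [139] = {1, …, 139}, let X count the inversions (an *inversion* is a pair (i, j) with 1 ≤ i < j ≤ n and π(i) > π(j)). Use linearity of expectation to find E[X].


Write X = Σ X_I over the C(139, 2) = 9591 pairs i < j, with X_I the indicator of one inversion.
There are 9591 indicators.
For each fixed pair i < j, the values π(i) and π(j) are two distinct elements of {1, …, 139} in uniformly random order; by symmetry P[π(i) > π(j)] = 1/2.
By linearity: E[X] = 9591 · (1/2) = C(139, 2) · (1/2) = 9591/2 = 9591/2 ≈ 4795.5000.

E[X] = 9591/2 = 4795.5000.


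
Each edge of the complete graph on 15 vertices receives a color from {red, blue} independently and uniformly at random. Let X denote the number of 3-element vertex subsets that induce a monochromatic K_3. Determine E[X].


Let X = Σ_S X_S over the C(15, 3) = 455 subsets S of size 3, where X_S = 1 if the K_3 on S is monochromatic.
For a fixed S, the K_3 on S has C(3, 2) = 3 edges. P[all 3 edges red] = (1/2)^3, and likewise for blue, so P[monochromatic] = 2·(1/2)^3 = 2^{1 − 3} = 1/4.
By linearity: E[X] = C(15, 3) · 2^{1 − 3} = 455 · 1/4 = 455/4.
Numerically: E[X] ≈ 113.75000.

E[X] = C(15,3)·2^(1−C(3,2)) = 455/4 ≈ 113.75000.


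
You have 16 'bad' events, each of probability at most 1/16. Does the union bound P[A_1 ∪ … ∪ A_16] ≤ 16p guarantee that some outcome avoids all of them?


Union bound: P[∪_{i=1}^{16} A_i] ≤ Σ_i P[A_i] ≤ 16·p = 16·(1/16) = 1.
Numerically: 1 ≈ 1.0000000.
Is 1 < 1? NO.
Since the bound 1 is ≥ 1, the union bound is uninformative here; it does NOT by itself certify existence.

16·p = 1 ≈ 1.0000000; existence NOT certified by the union bound.


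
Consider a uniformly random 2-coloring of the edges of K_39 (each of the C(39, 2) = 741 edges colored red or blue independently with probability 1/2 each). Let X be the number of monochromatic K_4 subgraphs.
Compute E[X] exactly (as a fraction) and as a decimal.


Let X = Σ_S X_S over the C(39, 4) = 82251 subsets S of size 4, where X_S = 1 if the K_4 on S is monochromatic.
For a fixed S, the K_4 on S has C(4, 2) = 6 edges. P[all 6 edges red] = (1/2)^6, and likewise for blue, so P[monochromatic] = 2·(1/2)^6 = 2^{1 − 6} = 1/32.
By linearity of expectation: E[X] = C(39, 4) · 2^{1 − 6} = 82251 · 1/32 = 82251/32.
Numerically: E[X] ≈ 2570.3438.

E[X] = C(39,4)·2^(1−C(4,2)) = 82251/32 ≈ 2570.3438.


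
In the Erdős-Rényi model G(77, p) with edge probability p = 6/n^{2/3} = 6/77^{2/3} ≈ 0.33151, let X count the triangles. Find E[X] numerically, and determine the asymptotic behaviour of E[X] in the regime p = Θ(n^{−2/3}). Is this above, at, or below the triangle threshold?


Number of potential triangles: C(77, 3) = 73150.
Each occurs with probability p³ ≈ (0.33151)³ ≈ 3.6431101e-02.
By linearity: E[X] = C(77, 3)·p³ ≈ 73150 · 3.6431101e-02 ≈ 2664.93506.
Since α = 2/3 < 1, p = c/n^{2/3} ≫ 1/n is above the triangle threshold p ~ 1/n. Asymptotically E[X] ~ (c³/6)·n^{3(1−α)} = (6³/6)·n^{1} → ∞; triangles are abundant w.h.p.

E[X] ≈ 2664.93506; in regime p = Θ(1/n^{2/3}) E[X] diverges (above the triangle threshold p ~ 1/n).


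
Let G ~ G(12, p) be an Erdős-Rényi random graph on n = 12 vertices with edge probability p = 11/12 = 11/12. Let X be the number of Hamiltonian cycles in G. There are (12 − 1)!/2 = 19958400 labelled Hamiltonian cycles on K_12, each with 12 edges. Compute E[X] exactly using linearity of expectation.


K_12 has (12 − 1)!/2 = 19958400 labelled Hamiltonian cycles.
For each such Hamiltonian cycle H, let X_H = 1 if all 12 edges of H are present in G. Then P[X_H = 1] = p^{12} = (11/12)^{12} = 3138428376721/8916100448256.
By linearity: E[X] = Σ_H E[X_H] = 19958400 · p^{12} = 19958400 · 3138428376721/8916100448256 = 6041474625187925/859963392.
Numerically: E[X] ≈ 7.0253e+06.

E[X] = 19958400 · (11/12)^{12} = 6041474625187925/859963392 ≈ 7.0253e+06.


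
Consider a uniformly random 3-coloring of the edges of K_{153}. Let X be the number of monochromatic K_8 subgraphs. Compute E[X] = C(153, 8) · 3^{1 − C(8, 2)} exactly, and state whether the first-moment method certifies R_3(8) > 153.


E[X] = C(153, 8) · 3^{1 − 28} = 6183023199255 · 3^{−27} = 6183023199255/7625597484987.
As a reduced fraction: E[X] = 687002577695/847288609443 ≈ 0.810825.
Is E[X] < 1? YES.
Since E[X] < 1, there exists a 3-coloring of K_{153} with no monochromatic K_8; hence R_3(8) > 153.

E[X] = 687002577695/847288609443 ≈ 0.810825; E[X] < 1, so R_3(8) > 153.


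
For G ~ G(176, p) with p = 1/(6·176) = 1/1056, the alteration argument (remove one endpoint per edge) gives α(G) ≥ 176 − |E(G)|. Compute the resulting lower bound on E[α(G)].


E[|E(G)|] = C(176, 2)·p = 15400 · (1/1056) = 175/12.
E[α(G)] ≥ n − E[|E(G)|] = 176 − 175/12 = 1937/12.
Numerically: ≈ 161.416667.
(This is only a lower bound; the true E[α(G)] may be larger.)

E[α(G)] ≥ 1937/12 ≈ 161.416667.


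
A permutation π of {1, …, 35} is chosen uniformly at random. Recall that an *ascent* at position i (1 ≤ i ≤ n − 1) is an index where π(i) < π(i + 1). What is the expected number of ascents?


Write X = Σ X_I over i = 1, …, 34, with X_I the indicator of one ascent.
There are 34 indicators.
For each fixed i, the pair (π(i), π(i+1)) is a uniformly random ordered pair of distinct values from {1, …, 35}; by symmetry P[π(i) < π(i+1)] = 1/2.
By linearity: E[X] = 34 · (1/2) = (35 − 1) · (1/2) = 17 ≈ 17.000000.

E[X] = 17 = 17.000000.


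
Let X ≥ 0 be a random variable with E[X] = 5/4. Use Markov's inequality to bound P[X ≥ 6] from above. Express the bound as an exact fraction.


μ = E[X] = 5/4, a = 6.
Markov: P[X ≥ 6] ≤ μ/a = (5/4)/6 = 5/24.
Numerically: ≈ 0.2083.
(Since a = 6 > μ = 1.2500, the bound 5/24 is < 1 and informative.)

P[X ≥ 6] ≤ 5/24 ≈ 0.2083.


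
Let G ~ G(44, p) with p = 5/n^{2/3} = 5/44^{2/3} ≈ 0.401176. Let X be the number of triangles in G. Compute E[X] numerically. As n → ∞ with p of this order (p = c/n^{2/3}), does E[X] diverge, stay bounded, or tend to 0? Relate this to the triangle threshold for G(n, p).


Number of potential triangles: C(44, 3) = 13244.
Each occurs with probability p³ ≈ (0.401176)³ ≈ 6.45661157e-02.
By linearity: E[X] = C(44, 3)·p³ ≈ 13244 · 6.45661157e-02 ≈ 855.113636.
Since α = 2/3 < 1, p = c/n^{2/3} ≫ 1/n is above the triangle threshold p ~ 1/n. Asymptotically E[X] ~ (c³/6)·n^{3(1−α)} = (5³/6)·n^{1} → ∞; triangles are abundant w.h.p.

E[X] ≈ 855.113636; in regime p = Θ(1/n^{2/3}) E[X] diverges (above the triangle threshold p ~ 1/n).


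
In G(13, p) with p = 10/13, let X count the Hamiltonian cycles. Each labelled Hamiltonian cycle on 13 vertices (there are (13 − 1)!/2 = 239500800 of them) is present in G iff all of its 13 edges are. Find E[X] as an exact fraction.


K_13 has (13 − 1)!/2 = 239500800 labelled Hamiltonian cycles.
For each such Hamiltonian cycle H, let X_H = 1 if all 13 edges of H are present in G. Then P[X_H = 1] = p^{13} = (10/13)^{13} = 10000000000000/302875106592253.
Summing the indicators: E[X] = Σ_H E[X_H] = 239500800 · p^{13} = 239500800 · 10000000000000/302875106592253 = 2395008000000000000000/302875106592253.
Numerically: E[X] ≈ 7.91e+06.

E[X] = 239500800 · (10/13)^{13} = 2395008000000000000000/302875106592253 ≈ 7.91e+06.


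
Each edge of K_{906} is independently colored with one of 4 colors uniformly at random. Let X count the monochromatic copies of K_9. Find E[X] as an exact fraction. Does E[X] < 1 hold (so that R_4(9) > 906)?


E[X] = C(906, 9) · 4^{1 − 36} = 1089130176400609441450 · 4^{−35} = 1089130176400609441450/1180591620717411303424.
As a reduced fraction: E[X] = 544565088200304720725/590295810358705651712 ≈ 0.9225.
Is E[X] < 1? YES.
Since E[X] < 1, there exists a 4-coloring of K_{906} with no monochromatic K_9; hence R_4(9) > 906.

E[X] = 544565088200304720725/590295810358705651712 ≈ 0.9225; E[X] < 1, so R_4(9) > 906.


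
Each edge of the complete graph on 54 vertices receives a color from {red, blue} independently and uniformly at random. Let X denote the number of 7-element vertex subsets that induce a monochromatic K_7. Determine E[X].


Let X = Σ_S X_S over the C(54, 7) = 177100560 subsets S of size 7, where X_S = 1 if the K_7 on S is monochromatic.
For a fixed S, the K_7 on S has C(7, 2) = 21 edges. P[all 21 edges red] = (1/2)^21, and likewise for blue, so P[monochromatic] = 2·(1/2)^21 = 2^{1 − 21} = 1/1048576.
Summing: E[X] = C(54, 7) · 2^{1 − 21} = 177100560 · 1/1048576 = 11068785/65536.
Numerically: E[X] ≈ 168.896.

E[X] = C(54,7)·2^(1−C(7,2)) = 11068785/65536 ≈ 168.896.


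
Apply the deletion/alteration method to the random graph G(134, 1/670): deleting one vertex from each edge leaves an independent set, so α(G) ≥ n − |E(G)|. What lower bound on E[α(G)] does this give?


E[|E(G)|] = C(134, 2)·p = 8911 · (1/670) = 133/10.
E[α(G)] ≥ n − E[|E(G)|] = 134 − 133/10 = 1207/10.
Numerically: ≈ 120.70000.
(This is only a lower bound; the true E[α(G)] may be larger.)

E[α(G)] ≥ 1207/10 ≈ 120.70000.


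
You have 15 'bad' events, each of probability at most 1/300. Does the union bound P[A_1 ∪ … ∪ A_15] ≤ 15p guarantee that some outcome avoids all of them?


Union bound: P[∪_{i=1}^{15} A_i] ≤ Σ_i P[A_i] ≤ 15·p = 15·(1/300) = 1/20.
Numerically: 1/20 ≈ 0.050.
Is 1/20 < 1? YES.
Since P[∪ A_i] ≤ 1/20 < 1, the complement has P[∩ A_i^c] ≥ 1 − 1/20 = 19/20 > 0, so some outcome avoids every A_i.

15·p = 1/20 ≈ 0.050; existence CERTIFIED by the union bound.


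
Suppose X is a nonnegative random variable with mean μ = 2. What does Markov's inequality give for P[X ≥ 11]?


μ = E[X] = 2, a = 11.
Markov: P[X ≥ 11] ≤ μ/a = (2)/11 = 2/11.
Numerically: ≈ 0.1818.
(Since a = 11 > μ = 2.0000, the bound 2/11 is < 1 and informative.)

P[X ≥ 11] ≤ 2/11 ≈ 0.1818.


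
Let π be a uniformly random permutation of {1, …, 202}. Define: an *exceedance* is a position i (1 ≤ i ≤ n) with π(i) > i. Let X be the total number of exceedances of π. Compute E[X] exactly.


Write X = Σ_{i=1}^{202} X_i, where X_i = 1_{π(i) > i}.
For each fixed i, π(i) is uniform over {1, …, 202} (marginal of a uniform permutation), so P[π(i) > i] = (n − i)/n. Summing: Σ_{i=1}^{202} (n − i)/n = (0 + 1 + … + 201)/202 = 202(202 − 1)/(2·202) = (202 − 1)/2.
Hence E[X] = Σ_{i=1}^{202} (202 − i)/202 = 201/2 ≈ 100.500000.

E[X] = 201/2 = 100.500000.


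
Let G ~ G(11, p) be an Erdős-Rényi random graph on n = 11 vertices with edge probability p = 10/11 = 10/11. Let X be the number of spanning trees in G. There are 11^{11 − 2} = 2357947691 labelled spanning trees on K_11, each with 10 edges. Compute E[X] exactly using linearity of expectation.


K_11 has 11^{11 − 2} = 2357947691 labelled spanning trees.
For each such spanning tree H, let X_H = 1 if all 10 edges of H are present in G. Then P[X_H = 1] = p^{10} = (10/11)^{10} = 10000000000/25937424601.
By linearity: E[X] = Σ_H E[X_H] = 2357947691 · p^{10} = 2357947691 · 10000000000/25937424601 = 10000000000/11.
Numerically: E[X] ≈ 9.091e+08.

E[X] = 2357947691 · (10/11)^{10} = 10000000000/11 ≈ 9.091e+08.


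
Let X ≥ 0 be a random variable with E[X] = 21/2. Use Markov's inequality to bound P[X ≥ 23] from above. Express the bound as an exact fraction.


μ = E[X] = 21/2, a = 23.
Markov: P[X ≥ 23] ≤ μ/a = (21/2)/23 = 21/46.
Numerically: ≈ 0.45652.
(Since a = 23 > μ = 10.50000, the bound 21/46 is < 1 and informative.)

P[X ≥ 23] ≤ 21/46 ≈ 0.45652.


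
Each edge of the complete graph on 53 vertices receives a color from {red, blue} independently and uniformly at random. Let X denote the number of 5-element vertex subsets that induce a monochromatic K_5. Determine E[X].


Let X = Σ_S X_S over the C(53, 5) = 2869685 subsets S of size 5, where X_S = 1 if the K_5 on S is monochromatic.
For a fixed S, the K_5 on S has C(5, 2) = 10 edges. P[all 10 edges red] = (1/2)^10, and likewise for blue, so P[monochromatic] = 2·(1/2)^10 = 2^{1 − 10} = 1/512.
Summing: E[X] = C(53, 5) · 2^{1 − 10} = 2869685 · 1/512 = 2869685/512.
Numerically: E[X] ≈ 5604.853516.

E[X] = C(53,5)·2^(1−C(5,2)) = 2869685/512 ≈ 5604.853516.


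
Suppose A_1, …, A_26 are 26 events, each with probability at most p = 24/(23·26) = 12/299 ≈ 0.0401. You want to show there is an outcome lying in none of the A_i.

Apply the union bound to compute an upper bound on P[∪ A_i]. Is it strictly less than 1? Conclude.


Union bound: P[∪_{i=1}^{26} A_i] ≤ Σ_i P[A_i] ≤ 26·p = 26·(12/299) = 24/23.
Numerically: 24/23 ≈ 1.0435.
Is 24/23 < 1? NO.
Since the bound 24/23 is ≥ 1, the union bound is uninformative here; it does NOT by itself certify existence.

26·p = 24/23 ≈ 1.0435; existence NOT certified by the union bound.


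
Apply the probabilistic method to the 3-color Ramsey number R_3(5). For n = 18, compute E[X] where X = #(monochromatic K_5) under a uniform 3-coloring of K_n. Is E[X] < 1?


E[X] = C(18, 5) · 3^{1 − 10} = 8568 · 3^{−9} = 8568/19683.
As a reduced fraction: E[X] = 952/2187 ≈ 0.4353.
Is E[X] < 1? YES.
Since E[X] < 1, there exists a 3-coloring of K_{18} with no monochromatic K_5; hence R_3(5) > 18.

E[X] = 952/2187 ≈ 0.4353; E[X] < 1, so R_3(5) > 18.


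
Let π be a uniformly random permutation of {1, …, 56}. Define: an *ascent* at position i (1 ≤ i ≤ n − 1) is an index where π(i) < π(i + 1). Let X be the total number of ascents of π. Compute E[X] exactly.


Write X = Σ X_I over i = 1, …, 55, with X_I the indicator of one ascent.
There are 55 indicators.
For each fixed i, the pair (π(i), π(i+1)) is a uniformly random ordered pair of distinct values from {1, …, 56}; by symmetry P[π(i) < π(i+1)] = 1/2.
By linearity: E[X] = 55 · (1/2) = (56 − 1) · (1/2) = 55/2 ≈ 27.500000.

E[X] = 55/2 = 27.500000.


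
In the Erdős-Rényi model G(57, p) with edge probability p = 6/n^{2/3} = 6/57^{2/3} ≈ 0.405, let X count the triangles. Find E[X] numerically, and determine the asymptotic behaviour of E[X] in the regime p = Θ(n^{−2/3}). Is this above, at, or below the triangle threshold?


Number of potential triangles: C(57, 3) = 29260.
Each occurs with probability p³ ≈ (0.405)³ ≈ 6.64820e-02.
By linearity: E[X] = C(57, 3)·p³ ≈ 29260 · 6.64820e-02 ≈ 1945.263.
Since α = 2/3 < 1, p = c/n^{2/3} ≫ 1/n is above the triangle threshold p ~ 1/n. Asymptotically E[X] ~ (c³/6)·n^{3(1−α)} = (6³/6)·n^{1} → ∞; triangles are abundant w.h.p.

E[X] ≈ 1945.263; in regime p = Θ(1/n^{2/3}) E[X] diverges (above the triangle threshold p ~ 1/n).


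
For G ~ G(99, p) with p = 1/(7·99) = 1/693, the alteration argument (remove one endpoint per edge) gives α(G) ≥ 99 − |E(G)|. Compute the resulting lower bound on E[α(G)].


E[|E(G)|] = C(99, 2)·p = 4851 · (1/693) = 7.
E[α(G)] ≥ n − E[|E(G)|] = 99 − 7 = 92.
Numerically: ≈ 92.000.
(This is only a lower bound; the true E[α(G)] may be larger.)

E[α(G)] ≥ 92 ≈ 92.000.


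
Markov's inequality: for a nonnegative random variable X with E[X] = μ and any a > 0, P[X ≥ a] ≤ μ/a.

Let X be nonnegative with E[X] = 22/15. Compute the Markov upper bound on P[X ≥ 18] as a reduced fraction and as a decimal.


μ = E[X] = 22/15, a = 18.
Markov: P[X ≥ 18] ≤ μ/a = (22/15)/18 = 11/135.
Numerically: ≈ 0.08148.
(Since a = 18 > μ = 1.46667, the bound 11/135 is < 1 and informative.)

P[X ≥ 18] ≤ 11/135 ≈ 0.08148.


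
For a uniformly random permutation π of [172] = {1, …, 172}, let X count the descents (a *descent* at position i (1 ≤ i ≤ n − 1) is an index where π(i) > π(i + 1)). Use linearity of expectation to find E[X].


Write X = Σ X_I over i = 1, …, 171, with X_I the indicator of one descent.
There are 171 indicators.
For each fixed i, the pair (π(i), π(i+1)) is a uniformly random ordered pair of distinct values from {1, …, 172}; by symmetry P[π(i) > π(i+1)] = 1/2.
By linearity: E[X] = 171 · (1/2) = (172 − 1) · (1/2) = 171/2 ≈ 85.50000.

E[X] = 171/2 = 85.50000.


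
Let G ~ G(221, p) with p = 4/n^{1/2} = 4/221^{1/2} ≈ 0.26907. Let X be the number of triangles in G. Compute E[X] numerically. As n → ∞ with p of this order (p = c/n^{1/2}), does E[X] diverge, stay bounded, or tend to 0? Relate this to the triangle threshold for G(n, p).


Number of potential triangles: C(221, 3) = 1774630.
Each occurs with probability p³ ≈ (0.26907)³ ≈ 1.9480117e-02.
By linearity: E[X] = C(221, 3)·p³ ≈ 1774630 · 1.9480117e-02 ≈ 34570.00023.
Since α = 1/2 < 1, p = c/n^{1/2} ≫ 1/n is above the triangle threshold p ~ 1/n. Asymptotically E[X] ~ (c³/6)·n^{3(1−α)} = (4³/6)·n^{1.5} → ∞; triangles are abundant w.h.p.

E[X] ≈ 34570.00023; in regime p = Θ(1/n^{1/2}) E[X] diverges (above the triangle threshold p ~ 1/n).


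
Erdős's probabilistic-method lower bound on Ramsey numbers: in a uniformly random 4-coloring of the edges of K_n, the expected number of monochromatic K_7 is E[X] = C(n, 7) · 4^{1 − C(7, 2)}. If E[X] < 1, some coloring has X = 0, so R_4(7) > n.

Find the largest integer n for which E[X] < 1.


We need C(n, 7) · 4^{1 − 21} < 1, i.e. C(n, 7) < 4^{21 − 1} = 1099511627776.
Check values of n near the boundary:
  n = 179: C(179, 7) = 1037437234460; 1037437234460 < 1099511627776? YES
  n = 180: C(180, 7) = 1079414463600; 1079414463600 < 1099511627776? YES
  n = 181: C(181, 7) = 1122839183400; 1122839183400 < 1099511627776? NO
  n = 182: C(182, 7) = 1167752750736; 1167752750736 < 1099511627776? NO
  n = 183: C(183, 7) = 1214197462413; 1214197462413 < 1099511627776? NO
The largest n with C(n, 7) < 1099511627776 is n = 180 (where E[X] = 67463403975/68719476736 ≈ 0.981722). Hence R_4(7) > 180, i.e. R_4(7) ≥ 181.

Largest n = 180; hence R_4(7) > 180.


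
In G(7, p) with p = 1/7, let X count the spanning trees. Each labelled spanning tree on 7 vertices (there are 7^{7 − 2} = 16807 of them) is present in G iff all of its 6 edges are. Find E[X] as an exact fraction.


K_7 has 7^{7 − 2} = 16807 labelled spanning trees.
For each such spanning tree H, let X_H = 1 if all 6 edges of H are present in G. Then P[X_H = 1] = p^{6} = (1/7)^{6} = 1/117649.
By linearity of expectation: E[X] = Σ_H E[X_H] = 16807 · p^{6} = 16807 · 1/117649 = 1/7.
Numerically: E[X] ≈ 0.1429.

E[X] = 16807 · (1/7)^{6} = 1/7 ≈ 0.1429.


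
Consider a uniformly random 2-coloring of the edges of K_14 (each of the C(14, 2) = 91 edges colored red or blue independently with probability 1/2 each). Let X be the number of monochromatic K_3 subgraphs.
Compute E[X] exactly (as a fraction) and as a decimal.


Let X = Σ_S X_S over the C(14, 3) = 364 subsets S of size 3, where X_S = 1 if the K_3 on S is monochromatic.
For a fixed S, the K_3 on S has C(3, 2) = 3 edges. P[all 3 edges red] = (1/2)^3, and likewise for blue, so P[monochromatic] = 2·(1/2)^3 = 2^{1 − 3} = 1/4.
By linearity: E[X] = C(14, 3) · 2^{1 − 3} = 364 · 1/4 = 91.
Numerically: E[X] ≈ 91.000.

E[X] = C(14,3)·2^(1−C(3,2)) = 91 ≈ 91.000.


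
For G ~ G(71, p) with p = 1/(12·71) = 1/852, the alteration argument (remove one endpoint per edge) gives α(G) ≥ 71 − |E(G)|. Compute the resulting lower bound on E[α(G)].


E[|E(G)|] = C(71, 2)·p = 2485 · (1/852) = 35/12.
E[α(G)] ≥ n − E[|E(G)|] = 71 − 35/12 = 817/12.
Numerically: ≈ 68.08333.
(This is only a lower bound; the true E[α(G)] may be larger.)

E[α(G)] ≥ 817/12 ≈ 68.08333.


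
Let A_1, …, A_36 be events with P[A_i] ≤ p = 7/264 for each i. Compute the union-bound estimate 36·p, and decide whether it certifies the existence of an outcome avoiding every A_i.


Union bound: P[∪_{i=1}^{36} A_i] ≤ Σ_i P[A_i] ≤ 36·p = 36·(7/264) = 21/22.
Numerically: 21/22 ≈ 0.95455.
Is 21/22 < 1? YES.
Since P[∪ A_i] ≤ 21/22 < 1, the complement has P[∩ A_i^c] ≥ 1 − 21/22 = 1/22 > 0, so some outcome avoids every A_i.

36·p = 21/22 ≈ 0.95455; existence CERTIFIED by the union bound.


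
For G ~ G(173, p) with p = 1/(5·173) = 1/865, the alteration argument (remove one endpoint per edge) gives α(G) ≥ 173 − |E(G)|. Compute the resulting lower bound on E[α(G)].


E[|E(G)|] = C(173, 2)·p = 14878 · (1/865) = 86/5.
E[α(G)] ≥ n − E[|E(G)|] = 173 − 86/5 = 779/5.
Numerically: ≈ 155.800000.
(This is only a lower bound; the true E[α(G)] may be larger.)

E[α(G)] ≥ 779/5 ≈ 155.800000.


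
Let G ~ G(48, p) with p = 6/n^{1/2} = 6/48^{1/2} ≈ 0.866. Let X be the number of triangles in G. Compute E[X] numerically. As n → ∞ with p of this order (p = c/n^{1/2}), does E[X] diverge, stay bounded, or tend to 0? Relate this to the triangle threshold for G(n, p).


Number of potential triangles: C(48, 3) = 17296.
Each occurs with probability p³ ≈ (0.866)³ ≈ 6.49519e-01.
By linearity: E[X] = C(48, 3)·p³ ≈ 17296 · 6.49519e-01 ≈ 11234.082.
Since α = 1/2 < 1, p = c/n^{1/2} ≫ 1/n is above the triangle threshold p ~ 1/n. Asymptotically E[X] ~ (c³/6)·n^{3(1−α)} = (6³/6)·n^{1.5} → ∞; triangles are abundant w.h.p.

E[X] ≈ 11234.082; in regime p = Θ(1/n^{1/2}) E[X] diverges (above the triangle threshold p ~ 1/n).


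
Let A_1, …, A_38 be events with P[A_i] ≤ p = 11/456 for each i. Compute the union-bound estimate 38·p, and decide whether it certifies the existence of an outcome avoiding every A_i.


Union bound: P[∪_{i=1}^{38} A_i] ≤ Σ_i P[A_i] ≤ 38·p = 38·(11/456) = 11/12.
Numerically: 11/12 ≈ 0.9167.
Is 11/12 < 1? YES.
Since P[∪ A_i] ≤ 11/12 < 1, the complement has P[∩ A_i^c] ≥ 1 − 11/12 = 1/12 > 0, so some outcome avoids every A_i.

38·p = 11/12 ≈ 0.9167; existence CERTIFIED by the union bound.


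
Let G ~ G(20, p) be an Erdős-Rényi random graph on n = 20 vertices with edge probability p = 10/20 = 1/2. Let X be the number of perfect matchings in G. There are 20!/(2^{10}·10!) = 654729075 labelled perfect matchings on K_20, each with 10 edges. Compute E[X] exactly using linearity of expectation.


K_20 has 20!/(2^{10}·10!) = 654729075 labelled perfect matchings.
For each such perfect matching H, let X_H = 1 if all 10 edges of H are present in G. Then P[X_H = 1] = p^{10} = (1/2)^{10} = 1/1024.
By linearity: E[X] = Σ_H E[X_H] = 654729075 · p^{10} = 654729075 · 1/1024 = 654729075/1024.
Numerically: E[X] ≈ 6.39e+05.

E[X] = 654729075 · (1/2)^{10} = 654729075/1024 ≈ 6.39e+05.


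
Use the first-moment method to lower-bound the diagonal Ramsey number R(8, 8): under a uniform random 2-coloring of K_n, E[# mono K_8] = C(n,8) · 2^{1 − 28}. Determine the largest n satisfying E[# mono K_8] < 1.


We need C(n, 8) · 2^{1 − 28} < 1, i.e. C(n, 8) < 2^{28 − 1} = 134217728.
Check values of n near the boundary:
  n = 38: C(38, 8) = 48903492; 48903492 < 134217728? YES
  n = 39: C(39, 8) = 61523748; 61523748 < 134217728? YES
  n = 40: C(40, 8) = 76904685; 76904685 < 134217728? YES
  n = 41: C(41, 8) = 95548245; 95548245 < 134217728? YES
  n = 42: C(42, 8) = 118030185; 118030185 < 134217728? YES
  n = 43: C(43, 8) = 145008513; 145008513 < 134217728? NO
  n = 44: C(44, 8) = 177232627; 177232627 < 134217728? NO
  n = 45: C(45, 8) = 215553195; 215553195 < 134217728? NO
The largest n with C(n, 8) < 134217728 is n = 42 (where E[X] = 118030185/134217728 ≈ 0.8794). Hence R(8, 8) > 42, i.e. R(8, 8) ≥ 43.

Largest n = 42; hence R(8, 8) > 42.


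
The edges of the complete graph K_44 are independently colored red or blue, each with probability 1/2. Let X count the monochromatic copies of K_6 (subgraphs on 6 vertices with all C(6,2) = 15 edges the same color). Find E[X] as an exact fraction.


Let X = Σ_S X_S over the C(44, 6) = 7059052 subsets S of size 6, where X_S = 1 if the K_6 on S is monochromatic.
For a fixed S, the K_6 on S has C(6, 2) = 15 edges. P[all 15 edges red] = (1/2)^15, and likewise for blue, so P[monochromatic] = 2·(1/2)^15 = 2^{1 − 15} = 1/16384.
By linearity: E[X] = C(44, 6) · 2^{1 − 15} = 7059052 · 1/16384 = 1764763/4096.
Numerically: E[X] ≈ 430.850.

E[X] = C(44,6)·2^(1−C(6,2)) = 1764763/4096 ≈ 430.850.


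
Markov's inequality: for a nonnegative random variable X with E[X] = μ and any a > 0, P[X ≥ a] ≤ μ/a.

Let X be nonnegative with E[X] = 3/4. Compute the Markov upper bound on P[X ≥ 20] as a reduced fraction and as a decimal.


μ = E[X] = 3/4, a = 20.
Markov: P[X ≥ 20] ≤ μ/a = (3/4)/20 = 3/80.
Numerically: ≈ 0.037500.
(Since a = 20 > μ = 0.750000, the bound 3/80 is < 1 and informative.)

P[X ≥ 20] ≤ 3/80 ≈ 0.037500.


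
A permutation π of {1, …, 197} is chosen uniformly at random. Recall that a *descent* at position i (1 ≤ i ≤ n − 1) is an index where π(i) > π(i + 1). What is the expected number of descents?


Write X = Σ X_I over i = 1, …, 196, with X_I the indicator of one descent.
There are 196 indicators.
For each fixed i, the pair (π(i), π(i+1)) is a uniformly random ordered pair of distinct values from {1, …, 197}; by symmetry P[π(i) > π(i+1)] = 1/2.
By linearity: E[X] = 196 · (1/2) = (197 − 1) · (1/2) = 98 ≈ 98.0000.

E[X] = 98 = 98.0000.


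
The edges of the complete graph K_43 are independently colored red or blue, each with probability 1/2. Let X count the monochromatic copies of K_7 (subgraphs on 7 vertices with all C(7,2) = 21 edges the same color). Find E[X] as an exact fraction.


Let X = Σ_S X_S over the C(43, 7) = 32224114 subsets S of size 7, where X_S = 1 if the K_7 on S is monochromatic.
For a fixed S, the K_7 on S has C(7, 2) = 21 edges. P[all 21 edges red] = (1/2)^21, and likewise for blue, so P[monochromatic] = 2·(1/2)^21 = 2^{1 − 21} = 1/1048576.
By linearity of expectation: E[X] = C(43, 7) · 2^{1 − 21} = 32224114 · 1/1048576 = 16112057/524288.
Numerically: E[X] ≈ 30.7313.

E[X] = C(43,7)·2^(1−C(7,2)) = 16112057/524288 ≈ 30.7313.


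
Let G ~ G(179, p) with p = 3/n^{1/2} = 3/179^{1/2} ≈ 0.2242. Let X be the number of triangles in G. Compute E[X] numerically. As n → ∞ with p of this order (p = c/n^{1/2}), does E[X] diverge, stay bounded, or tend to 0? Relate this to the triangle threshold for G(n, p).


Number of potential triangles: C(179, 3) = 939929.
Each occurs with probability p³ ≈ (0.2242)³ ≈ 1.127416e-02.
By linearity: E[X] = C(179, 3)·p³ ≈ 939929 · 1.127416e-02 ≈ 10596.9105.
Since α = 1/2 < 1, p = c/n^{1/2} ≫ 1/n is above the triangle threshold p ~ 1/n. Asymptotically E[X] ~ (c³/6)·n^{3(1−α)} = (3³/6)·n^{1.5} → ∞; triangles are abundant w.h.p.

E[X] ≈ 10596.9105; in regime p = Θ(1/n^{1/2}) E[X] diverges (above the triangle threshold p ~ 1/n).


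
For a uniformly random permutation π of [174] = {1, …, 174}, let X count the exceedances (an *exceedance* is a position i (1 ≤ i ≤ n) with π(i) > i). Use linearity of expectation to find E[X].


Write X = Σ_{i=1}^{174} X_i, where X_i = 1_{π(i) > i}.
For each fixed i, π(i) is uniform over {1, …, 174} (marginal of a uniform permutation), so P[π(i) > i] = (n − i)/n. Summing: Σ_{i=1}^{174} (n − i)/n = (0 + 1 + … + 173)/174 = 174(174 − 1)/(2·174) = (174 − 1)/2.
Hence E[X] = Σ_{i=1}^{174} (174 − i)/174 = 173/2 ≈ 86.500000.

E[X] = 173/2 = 86.500000.


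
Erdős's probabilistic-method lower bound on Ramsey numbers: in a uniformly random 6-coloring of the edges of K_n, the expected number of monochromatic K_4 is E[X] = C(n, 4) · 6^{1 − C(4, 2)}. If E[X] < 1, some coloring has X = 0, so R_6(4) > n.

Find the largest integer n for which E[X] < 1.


We need C(n, 4) · 6^{1 − 6} < 1, i.e. C(n, 4) < 6^{6 − 1} = 7776.
Check values of n near the boundary:
  n = 21: C(21, 4) = 5985; 5985 < 7776? YES
  n = 22: C(22, 4) = 7315; 7315 < 7776? YES
  n = 23: C(23, 4) = 8855; 8855 < 7776? NO
  n = 24: C(24, 4) = 10626; 10626 < 7776? NO
  n = 25: C(25, 4) = 12650; 12650 < 7776? NO
The largest n with C(n, 4) < 7776 is n = 22 (where E[X] = 7315/7776 ≈ 0.9407150). Hence R_6(4) > 22, i.e. R_6(4) ≥ 23.

Largest n = 22; hence R_6(4) > 22.


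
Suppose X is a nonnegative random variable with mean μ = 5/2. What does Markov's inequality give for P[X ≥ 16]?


μ = E[X] = 5/2, a = 16.
Markov: P[X ≥ 16] ≤ μ/a = (5/2)/16 = 5/32.
Numerically: ≈ 0.1562.
(Since a = 16 > μ = 2.5000, the bound 5/32 is < 1 and informative.)

P[X ≥ 16] ≤ 5/32 ≈ 0.1562.


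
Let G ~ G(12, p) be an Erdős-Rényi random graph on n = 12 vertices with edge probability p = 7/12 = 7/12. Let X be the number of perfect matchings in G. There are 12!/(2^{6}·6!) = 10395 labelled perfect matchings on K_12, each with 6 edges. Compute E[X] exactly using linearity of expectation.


K_12 has 12!/(2^{6}·6!) = 10395 labelled perfect matchings.
For each such perfect matching H, let X_H = 1 if all 6 edges of H are present in G. Then P[X_H = 1] = p^{6} = (7/12)^{6} = 117649/2985984.
Summing the indicators: E[X] = Σ_H E[X_H] = 10395 · p^{6} = 10395 · 117649/2985984 = 45294865/110592.
Numerically: E[X] ≈ 410.

E[X] = 10395 · (7/12)^{6} = 45294865/110592 ≈ 410.


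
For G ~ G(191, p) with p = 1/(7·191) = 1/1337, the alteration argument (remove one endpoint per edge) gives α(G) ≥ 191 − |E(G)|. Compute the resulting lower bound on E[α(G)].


E[|E(G)|] = C(191, 2)·p = 18145 · (1/1337) = 95/7.
E[α(G)] ≥ n − E[|E(G)|] = 191 − 95/7 = 1242/7.
Numerically: ≈ 177.4286.
(This is only a lower bound; the true E[α(G)] may be larger.)

E[α(G)] ≥ 1242/7 ≈ 177.4286.


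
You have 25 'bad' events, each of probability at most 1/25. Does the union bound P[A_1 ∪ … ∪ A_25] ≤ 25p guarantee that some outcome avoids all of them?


Union bound: P[∪_{i=1}^{25} A_i] ≤ Σ_i P[A_i] ≤ 25·p = 25·(1/25) = 1.
Numerically: 1 ≈ 1.000000.
Is 1 < 1? NO.
Since the bound 1 is ≥ 1, the union bound is uninformative here; it does NOT by itself certify existence.

25·p = 1 ≈ 1.000000; existence NOT certified by the union bound.


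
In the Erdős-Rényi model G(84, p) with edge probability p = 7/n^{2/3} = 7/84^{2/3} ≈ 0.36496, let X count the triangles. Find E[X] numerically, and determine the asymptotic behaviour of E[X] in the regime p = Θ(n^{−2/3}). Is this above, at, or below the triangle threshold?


Number of potential triangles: C(84, 3) = 95284.
Each occurs with probability p³ ≈ (0.36496)³ ≈ 4.8611111e-02.
By linearity: E[X] = C(84, 3)·p³ ≈ 95284 · 4.8611111e-02 ≈ 4631.86111.
Since α = 2/3 < 1, p = c/n^{2/3} ≫ 1/n is above the triangle threshold p ~ 1/n. Asymptotically E[X] ~ (c³/6)·n^{3(1−α)} = (7³/6)·n^{1} → ∞; triangles are abundant w.h.p.

E[X] ≈ 4631.86111; in regime p = Θ(1/n^{2/3}) E[X] diverges (above the triangle threshold p ~ 1/n).


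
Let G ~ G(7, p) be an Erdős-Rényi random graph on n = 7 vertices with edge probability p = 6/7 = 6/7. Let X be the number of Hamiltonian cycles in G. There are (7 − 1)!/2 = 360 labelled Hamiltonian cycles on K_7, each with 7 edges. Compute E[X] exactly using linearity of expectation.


K_7 has (7 − 1)!/2 = 360 labelled Hamiltonian cycles.
For each such Hamiltonian cycle H, let X_H = 1 if all 7 edges of H are present in G. Then P[X_H = 1] = p^{7} = (6/7)^{7} = 279936/823543.
By linearity of expectation: E[X] = Σ_H E[X_H] = 360 · p^{7} = 360 · 279936/823543 = 100776960/823543.
Numerically: E[X] ≈ 122.37.

E[X] = 360 · (6/7)^{7} = 100776960/823543 ≈ 122.37.
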